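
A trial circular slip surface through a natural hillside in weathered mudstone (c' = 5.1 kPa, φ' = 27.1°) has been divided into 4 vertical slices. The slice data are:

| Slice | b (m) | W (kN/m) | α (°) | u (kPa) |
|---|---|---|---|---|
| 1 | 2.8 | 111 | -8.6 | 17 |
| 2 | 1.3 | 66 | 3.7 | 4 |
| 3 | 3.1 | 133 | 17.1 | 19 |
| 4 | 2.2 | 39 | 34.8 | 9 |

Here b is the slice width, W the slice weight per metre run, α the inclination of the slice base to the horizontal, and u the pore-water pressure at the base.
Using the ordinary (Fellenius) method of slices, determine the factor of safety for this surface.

FS = 3.09

Ordinary method of slices: FS = Σ[c'·Δl_i + (W_i cosα_i − u_i·Δl_i)·tanφ'] / Σ W_i sinα_i, with Δl_i = b_i / cosα_i.
Slice 1: Δl = 2.8/cos(-8.6°) = 2.832 m; N'_1 = 111·cos(-8.6°) − 17·2.832 = 61.6; c'Δl = 14.44; W sinα = -16.6
Slice 2: Δl = 1.3/cos3.7° = 1.303 m; N'_2 = 66·cos3.7° − 4·1.303 = 60.7; c'Δl = 6.64; W sinα = 4.3
Slice 3: Δl = 3.1/cos17.1° = 3.243 m; N'_3 = 133·cos17.1° − 19·3.243 = 65.5; c'Δl = 16.54; W sinα = 39.1
Slice 4: Δl = 2.2/cos34.8° = 2.679 m; N'_4 = 39·cos34.8° − 9·2.679 = 7.9; c'Δl = 13.66; W sinα = 22.3
Σc'Δl = 51.3 kN/m; ΣN' = 195.7 kN/m; ΣW sinα = 49.0 kN/m
Resisting = 51.3 + 195.7·tan27.1° = 51.3 + 100.1 = 151.4 kN/m
FS = 151.4 / 49.0 = 3.089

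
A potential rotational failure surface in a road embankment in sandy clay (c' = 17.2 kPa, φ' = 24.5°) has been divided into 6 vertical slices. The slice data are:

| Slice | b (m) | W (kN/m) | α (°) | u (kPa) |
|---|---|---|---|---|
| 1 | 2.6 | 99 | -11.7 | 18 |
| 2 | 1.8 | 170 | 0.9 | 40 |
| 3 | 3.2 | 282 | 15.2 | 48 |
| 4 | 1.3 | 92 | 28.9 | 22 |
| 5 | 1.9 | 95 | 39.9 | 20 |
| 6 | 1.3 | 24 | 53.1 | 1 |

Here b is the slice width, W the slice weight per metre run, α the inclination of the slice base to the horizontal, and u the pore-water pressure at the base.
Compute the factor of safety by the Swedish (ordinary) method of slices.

Ordinary method of slices: FS = Σ[c'·Δl_i + (W_i cosα_i − u_i·Δl_i)·tanφ'] / Σ W_i sinα_i, with Δl_i = b_i / cosα_i.
Slice 1: Δl = 2.6/cos(-11.7°) = 2.655 m; N'_1 = 99·cos(-11.7°) − 18·2.655 = 49.2; c'Δl = 45.67; W sinα = -20.1
Slice 2: Δl = 1.8/cos0.9° = 1.800 m; N'_2 = 170·cos0.9° − 40·1.800 = 98.0; c'Δl = 30.96; W sinα = 2.7
Slice 3: Δl = 3.2/cos15.2° = 3.316 m; N'_3 = 282·cos15.2° − 48·3.316 = 113.0; c'Δl = 57.04; W sinα = 73.9
Slice 4: Δl = 1.3/cos28.9° = 1.485 m; N'_4 = 92·cos28.9° − 22·1.485 = 47.9; c'Δl = 25.54; W sinα = 44.5
Slice 5: Δl = 1.9/cos39.9° = 2.477 m; N'_5 = 95·cos39.9° − 20·2.477 = 23.3; c'Δl = 42.60; W sinα = 60.9
Slice 6: Δl = 1.3/cos53.1° = 2.165 m; N'_6 = 24·cos53.1° − 1·2.165 = 12.2; c'Δl = 37.24; W sinα = 19.2
Σc'Δl = 239.0 kN/m; ΣN' = 343.6 kN/m; ΣW sinα = 181.1 kN/m
Resisting = 239.0 + 343.6·tan24.5° = 239.0 + 156.6 = 395.6 kN/m
FS = 395.6 / 181.1 = 2.184

FS = 2.18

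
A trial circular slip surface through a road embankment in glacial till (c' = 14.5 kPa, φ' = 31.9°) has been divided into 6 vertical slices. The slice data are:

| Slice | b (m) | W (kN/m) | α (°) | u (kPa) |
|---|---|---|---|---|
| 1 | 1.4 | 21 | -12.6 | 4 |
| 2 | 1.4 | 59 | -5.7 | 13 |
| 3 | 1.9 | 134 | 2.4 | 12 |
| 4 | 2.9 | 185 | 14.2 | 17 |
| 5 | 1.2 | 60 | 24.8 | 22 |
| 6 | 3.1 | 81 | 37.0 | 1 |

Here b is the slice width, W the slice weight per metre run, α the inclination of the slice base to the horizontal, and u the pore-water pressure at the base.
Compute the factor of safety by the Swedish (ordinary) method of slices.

Ordinary method of slices: FS = Σ[c'·Δl_i + (W_i cosα_i − u_i·Δl_i)·tanφ'] / Σ W_i sinα_i, with Δl_i = b_i / cosα_i.
Slice 1: Δl = 1.4/cos(-12.6°) = 1.435 m; N'_1 = 21·cos(-12.6°) − 4·1.435 = 14.8; c'Δl = 20.80; W sinα = -4.6
Slice 2: Δl = 1.4/cos(-5.7°) = 1.407 m; N'_2 = 59·cos(-5.7°) − 13·1.407 = 40.4; c'Δl = 20.40; W sinα = -5.9
Slice 3: Δl = 1.9/cos2.4° = 1.902 m; N'_3 = 134·cos2.4° − 12·1.902 = 111.1; c'Δl = 27.57; W sinα = 5.6
Slice 4: Δl = 2.9/cos14.2° = 2.991 m; N'_4 = 185·cos14.2° − 17·2.991 = 128.5; c'Δl = 43.38; W sinα = 45.4
Slice 5: Δl = 1.2/cos24.8° = 1.322 m; N'_5 = 60·cos24.8° − 22·1.322 = 25.4; c'Δl = 19.17; W sinα = 25.2
Slice 6: Δl = 3.1/cos37.0° = 3.882 m; N'_6 = 81·cos37.0° − 1·3.882 = 60.8; c'Δl = 56.28; W sinα = 48.7
Σc'Δl = 187.6 kN/m; ΣN' = 380.9 kN/m; ΣW sinα = 114.5 kN/m
Resisting = 187.6 + 380.9·tan31.9° = 187.6 + 237.1 = 424.7 kN/m
FS = 424.7 / 114.5 = 3.710

FS = 3.71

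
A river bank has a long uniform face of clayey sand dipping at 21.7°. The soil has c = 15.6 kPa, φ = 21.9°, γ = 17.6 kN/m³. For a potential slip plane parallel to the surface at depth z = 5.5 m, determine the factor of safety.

FS = 1.48

For an infinite slope with a slip plane parallel to the surface (no pore pressure): FS = [c + γz cos²β tanφ] / [γz sinβ cosβ].
γz = 17.6·5.5 = 96.80 kN/m²
Numerator = 15.6 + 96.80·cos²21.7°·tan21.9° = 15.6 + 96.80·0.8633·0.4020 = 49.193 kPa
Denominator = 96.80·sin21.7°·cos21.7° = 96.80·0.3697·0.9291 = 33.255 kPa
FS = 49.193 / 33.255 = 1.479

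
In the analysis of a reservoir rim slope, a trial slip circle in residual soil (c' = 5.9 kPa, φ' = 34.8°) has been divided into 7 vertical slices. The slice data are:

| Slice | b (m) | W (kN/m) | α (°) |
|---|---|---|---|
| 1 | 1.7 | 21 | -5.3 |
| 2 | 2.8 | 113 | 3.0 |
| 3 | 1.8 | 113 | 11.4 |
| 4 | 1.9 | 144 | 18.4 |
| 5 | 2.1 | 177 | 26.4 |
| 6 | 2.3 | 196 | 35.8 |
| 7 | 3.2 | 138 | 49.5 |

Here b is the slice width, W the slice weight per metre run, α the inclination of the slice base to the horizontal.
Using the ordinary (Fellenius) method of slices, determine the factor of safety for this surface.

FS = 1.77

Ordinary method of slices: FS = Σ[c'·Δl_i + (W_i cosα_i)·tanφ'] / Σ W_i sinα_i, with Δl_i = b_i / cosα_i.
Slice 1: Δl = 1.7/cos(-5.3°) = 1.707 m; N'_1 = 21·cos(-5.3°) = 20.9; c'Δl = 10.07; W sinα = -1.9
Slice 2: Δl = 2.8/cos3.0° = 2.804 m; N'_2 = 113·cos3.0° = 112.8; c'Δl = 16.54; W sinα = 5.9
Slice 3: Δl = 1.8/cos11.4° = 1.836 m; N'_3 = 113·cos11.4° = 110.8; c'Δl = 10.83; W sinα = 22.3
Slice 4: Δl = 1.9/cos18.4° = 2.002 m; N'_4 = 144·cos18.4° = 136.6; c'Δl = 11.81; W sinα = 45.5
Slice 5: Δl = 2.1/cos26.4° = 2.345 m; N'_5 = 177·cos26.4° = 158.5; c'Δl = 13.83; W sinα = 78.7
Slice 6: Δl = 2.3/cos35.8° = 2.836 m; N'_6 = 196·cos35.8° = 159.0; c'Δl = 16.73; W sinα = 114.7
Slice 7: Δl = 3.2/cos49.5° = 4.927 m; N'_7 = 138·cos49.5° = 89.6; c'Δl = 29.07; W sinα = 104.9
Σc'Δl = 108.9 kN/m; ΣN' = 788.3 kN/m; ΣW sinα = 370.1 kN/m
Resisting = 108.9 + 788.3·tan34.8° = 108.9 + 547.9 = 656.8 kN/m
FS = 656.8 / 370.1 = 1.775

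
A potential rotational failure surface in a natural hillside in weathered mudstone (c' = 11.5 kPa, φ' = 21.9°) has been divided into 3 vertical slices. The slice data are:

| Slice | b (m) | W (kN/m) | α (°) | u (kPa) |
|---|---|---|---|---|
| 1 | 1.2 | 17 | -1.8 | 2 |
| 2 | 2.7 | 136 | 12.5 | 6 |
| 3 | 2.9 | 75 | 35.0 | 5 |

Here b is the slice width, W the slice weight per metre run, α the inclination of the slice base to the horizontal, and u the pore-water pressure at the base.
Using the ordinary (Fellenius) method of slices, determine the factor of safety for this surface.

Ordinary method of slices: FS = Σ[c'·Δl_i + (W_i cosα_i − u_i·Δl_i)·tanφ'] / Σ W_i sinα_i, with Δl_i = b_i / cosα_i.
Slice 1: Δl = 1.2/cos(-1.8°) = 1.201 m; N'_1 = 17·cos(-1.8°) − 2·1.201 = 14.6; c'Δl = 13.81; W sinα = -0.5
Slice 2: Δl = 2.7/cos12.5° = 2.766 m; N'_2 = 136·cos12.5° − 6·2.766 = 116.2; c'Δl = 31.80; W sinα = 29.4
Slice 3: Δl = 2.9/cos35.0° = 3.540 m; N'_3 = 75·cos35.0° − 5·3.540 = 43.7; c'Δl = 40.71; W sinα = 43.0
Σc'Δl = 86.3 kN/m; ΣN' = 174.5 kN/m; ΣW sinα = 71.9 kN/m
Resisting = 86.3 + 174.5·tan21.9° = 86.3 + 70.2 = 156.5 kN/m
FS = 156.5 / 71.9 = 2.176

FS = 2.18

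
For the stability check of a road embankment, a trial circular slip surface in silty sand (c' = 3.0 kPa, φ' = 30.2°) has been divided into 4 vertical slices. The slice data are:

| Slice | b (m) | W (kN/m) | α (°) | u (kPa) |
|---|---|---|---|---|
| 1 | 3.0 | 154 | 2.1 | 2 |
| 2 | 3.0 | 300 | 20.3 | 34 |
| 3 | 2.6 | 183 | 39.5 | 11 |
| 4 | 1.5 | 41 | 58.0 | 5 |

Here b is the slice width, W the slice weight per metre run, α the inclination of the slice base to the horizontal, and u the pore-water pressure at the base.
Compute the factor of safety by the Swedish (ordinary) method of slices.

FS = 1.11

Ordinary method of slices: FS = Σ[c'·Δl_i + (W_i cosα_i − u_i·Δl_i)·tanφ'] / Σ W_i sinα_i, with Δl_i = b_i / cosα_i.
Slice 1: Δl = 3.0/cos2.1° = 3.002 m; N'_1 = 154·cos2.1° − 2·3.002 = 147.9; c'Δl = 9.01; W sinα = 5.6
Slice 2: Δl = 3.0/cos20.3° = 3.199 m; N'_2 = 300·cos20.3° − 34·3.199 = 172.6; c'Δl = 9.60; W sinα = 104.1
Slice 3: Δl = 2.6/cos39.5° = 3.370 m; N'_3 = 183·cos39.5° − 11·3.370 = 104.1; c'Δl = 10.11; W sinα = 116.4
Slice 4: Δl = 1.5/cos58.0° = 2.831 m; N'_4 = 41·cos58.0° − 5·2.831 = 7.6; c'Δl = 8.49; W sinα = 34.8
Σc'Δl = 37.2 kN/m; ΣN' = 432.2 kN/m; ΣW sinα = 260.9 kN/m
Resisting = 37.2 + 432.2·tan30.2° = 37.2 + 251.6 = 288.8 kN/m
FS = 288.8 / 260.9 = 1.107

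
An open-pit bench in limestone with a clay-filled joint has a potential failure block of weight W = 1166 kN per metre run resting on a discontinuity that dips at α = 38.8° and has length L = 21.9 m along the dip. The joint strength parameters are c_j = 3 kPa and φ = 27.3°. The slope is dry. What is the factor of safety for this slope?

FS = 0.73

Resolving the block weight along and normal to the plane and applying the Mohr–Coulomb strength on the joint:
N' = W cosα = 1166·cos38.8° = 908.7 kN/m
Driving force T = W sinα = 1166·sin38.8° = 730.6 kN/m
Resisting force R = c_j·L + N'·tanφ = 3·21.9 + 908.7·tan27.3° = 65.7 + 469.0 = 534.7 kN/m
FS = R / T = 534.7 / 730.6 = 0.732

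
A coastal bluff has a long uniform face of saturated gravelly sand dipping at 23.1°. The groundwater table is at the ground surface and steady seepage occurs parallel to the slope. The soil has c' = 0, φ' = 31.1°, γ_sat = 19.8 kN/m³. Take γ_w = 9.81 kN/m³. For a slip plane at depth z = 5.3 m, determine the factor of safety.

FS = 0.71

With seepage parallel to the slope and the water table at the surface, the effective normal stress on the slip plane uses the buoyant unit weight γ' = γ_sat − γ_w while the driving shear stress uses γ_sat:
FS = [c' + γ' z cos²β tanφ'] / [γ_sat z sinβ cosβ]
(For c' = 0 this reduces to FS = (γ'/γ_sat)·tanφ'/tanβ.)
γ' = 19.8 − 9.81 = 9.99 kN/m³
Numerator = 0.0 + 9.99·5.3·cos²23.1°·tan31.1° = 0.0 + 9.99·5.3·0.8461·0.6032 = 27.023 kPa
Denominator = 19.8·5.3·sin23.1°·cos23.1° = 19.8·5.3·0.3923·0.9198 = 37.871 kPa
FS = 27.023 / 37.871 = 0.714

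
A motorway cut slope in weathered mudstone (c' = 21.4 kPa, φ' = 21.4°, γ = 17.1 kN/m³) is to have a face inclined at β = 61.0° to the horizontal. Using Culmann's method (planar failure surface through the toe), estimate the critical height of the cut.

Culmann's analysis gives the critical failure plane at α_cr = (β + φ')/2 = (61.0 + 21.4)/2 = 41.2°, and the critical height
H_c = (4c'/γ) · sinβ cosφ' / [1 − cos(β − φ')]
    = (4·21.4/17.1) · sin61.0°·cos21.4° / [1 − cos(39.6°)]
    = 5.006 · 0.8746·0.9311 / [1 − 0.7705]
    = 5.006 · 0.8143 / 0.2295
    = 17.76 m

H_c = 17.76 m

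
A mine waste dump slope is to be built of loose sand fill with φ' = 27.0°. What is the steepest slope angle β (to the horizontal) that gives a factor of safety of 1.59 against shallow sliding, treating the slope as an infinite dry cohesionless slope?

β = 17.8°

For an infinite dry cohesionless slope FS = tanφ'/tanβ, so tanβ = tanφ' / FS.
tanβ = tan27.0° / 1.59 = 0.5095 / 1.59 = 0.3205
β = arctan(0.3205) = 17.77°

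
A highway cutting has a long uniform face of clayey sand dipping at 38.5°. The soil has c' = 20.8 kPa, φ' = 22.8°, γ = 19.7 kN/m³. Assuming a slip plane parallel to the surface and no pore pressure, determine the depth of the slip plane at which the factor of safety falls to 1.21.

Setting FS = 1.21 in FS = [c' + γz cos²β tanφ'] / [γz sinβ cosβ] and solving for z:
z = c' / [γ cosβ (FS·sinβ − cosβ·tanφ')]
  = 20.8 / [19.7·cos38.5°·(1.21·sin38.5° − cos38.5°·tan22.8°)]
  = 20.8 / [19.7·0.7826·(1.21·0.6225 − 0.7826·0.4204)]
  = 20.8 / 6.5410 = 3.180 m

z = 3.18 m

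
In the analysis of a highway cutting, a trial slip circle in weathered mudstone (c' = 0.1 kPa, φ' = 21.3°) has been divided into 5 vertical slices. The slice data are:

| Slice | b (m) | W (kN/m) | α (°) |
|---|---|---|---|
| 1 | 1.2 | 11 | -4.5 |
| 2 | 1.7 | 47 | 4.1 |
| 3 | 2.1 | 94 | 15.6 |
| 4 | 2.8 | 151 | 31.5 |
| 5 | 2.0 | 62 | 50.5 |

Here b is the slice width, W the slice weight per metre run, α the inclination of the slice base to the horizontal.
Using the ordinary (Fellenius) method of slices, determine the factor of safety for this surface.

FS = 0.81

Ordinary method of slices: FS = Σ[c'·Δl_i + (W_i cosα_i)·tanφ'] / Σ W_i sinα_i, with Δl_i = b_i / cosα_i.
Slice 1: Δl = 1.2/cos(-4.5°) = 1.204 m; N'_1 = 11·cos(-4.5°) = 11.0; c'Δl = 0.12; W sinα = -0.9
Slice 2: Δl = 1.7/cos4.1° = 1.704 m; N'_2 = 47·cos4.1° = 46.9; c'Δl = 0.17; W sinα = 3.4
Slice 3: Δl = 2.1/cos15.6° = 2.180 m; N'_3 = 94·cos15.6° = 90.5; c'Δl = 0.22; W sinα = 25.3
Slice 4: Δl = 2.8/cos31.5° = 3.284 m; N'_4 = 151·cos31.5° = 128.7; c'Δl = 0.33; W sinα = 78.9
Slice 5: Δl = 2.0/cos50.5° = 3.144 m; N'_5 = 62·cos50.5° = 39.4; c'Δl = 0.31; W sinα = 47.8
Σc'Δl = 1.2 kN/m; ΣN' = 316.6 kN/m; ΣW sinα = 154.5 kN/m
Resisting = 1.2 + 316.6·tan21.3° = 1.2 + 123.4 = 124.6 kN/m
FS = 124.6 / 154.5 = 0.806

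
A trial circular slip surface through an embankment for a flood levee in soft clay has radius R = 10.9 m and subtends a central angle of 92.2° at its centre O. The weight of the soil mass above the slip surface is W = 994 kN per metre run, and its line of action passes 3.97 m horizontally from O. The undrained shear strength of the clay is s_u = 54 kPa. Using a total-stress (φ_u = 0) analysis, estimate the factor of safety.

Taking moments about the centre O, the resisting moment is provided by the undrained shear strength acting along the arc:
Arc length L_a = R·θ = 10.9·(92.2°·π/180) = 10.9·1.6092 = 17.54 m
M_R = s_u·L_a·R = 54·17.54·10.9 = 10324.2 kN·m/m
M_D = W·d = 994·3.97 = 3946.2 kN·m/m
FS = M_R / M_D = 10324.2 / 3946.2 = 2.616

FS = 2.62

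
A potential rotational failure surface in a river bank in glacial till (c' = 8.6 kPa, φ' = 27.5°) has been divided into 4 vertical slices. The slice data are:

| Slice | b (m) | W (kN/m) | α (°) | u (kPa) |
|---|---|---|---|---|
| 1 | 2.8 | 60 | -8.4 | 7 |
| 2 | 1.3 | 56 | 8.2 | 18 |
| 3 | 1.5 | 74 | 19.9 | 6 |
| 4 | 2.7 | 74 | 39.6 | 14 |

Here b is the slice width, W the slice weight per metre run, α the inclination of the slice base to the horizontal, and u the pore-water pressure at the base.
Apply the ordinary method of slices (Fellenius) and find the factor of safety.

Ordinary method of slices: FS = Σ[c'·Δl_i + (W_i cosα_i − u_i·Δl_i)·tanφ'] / Σ W_i sinα_i, with Δl_i = b_i / cosα_i.
Slice 1: Δl = 2.8/cos(-8.4°) = 2.830 m; N'_1 = 60·cos(-8.4°) − 7·2.830 = 39.5; c'Δl = 24.34; W sinα = -8.8
Slice 2: Δl = 1.3/cos8.2° = 1.313 m; N'_2 = 56·cos8.2° − 18·1.313 = 31.8; c'Δl = 11.30; W sinα = 8.0
Slice 3: Δl = 1.5/cos19.9° = 1.595 m; N'_3 = 74·cos19.9° − 6·1.595 = 60.0; c'Δl = 13.72; W sinα = 25.2
Slice 4: Δl = 2.7/cos39.6° = 3.504 m; N'_4 = 74·cos39.6° − 14·3.504 = 8.0; c'Δl = 30.14; W sinα = 47.2
Σc'Δl = 79.5 kN/m; ΣN' = 139.3 kN/m; ΣW sinα = 71.6 kN/m
Resisting = 79.5 + 139.3·tan27.5° = 79.5 + 72.5 = 152.0 kN/m
FS = 152.0 / 71.6 = 2.124

FS = 2.12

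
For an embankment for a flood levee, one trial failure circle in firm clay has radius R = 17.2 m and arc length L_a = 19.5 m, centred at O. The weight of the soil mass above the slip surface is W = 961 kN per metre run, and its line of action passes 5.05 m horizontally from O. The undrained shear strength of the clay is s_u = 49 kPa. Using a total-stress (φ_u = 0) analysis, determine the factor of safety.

Taking moments about the centre O, the resisting moment is provided by the undrained shear strength acting along the arc:
M_R = s_u·L_a·R = 49·19.50·17.2 = 16434.6 kN·m/m
M_D = W·d = 961·5.05 = 4853.1 kN·m/m
FS = M_R / M_D = 16434.6 / 4853.1 = 3.386

FS = 3.39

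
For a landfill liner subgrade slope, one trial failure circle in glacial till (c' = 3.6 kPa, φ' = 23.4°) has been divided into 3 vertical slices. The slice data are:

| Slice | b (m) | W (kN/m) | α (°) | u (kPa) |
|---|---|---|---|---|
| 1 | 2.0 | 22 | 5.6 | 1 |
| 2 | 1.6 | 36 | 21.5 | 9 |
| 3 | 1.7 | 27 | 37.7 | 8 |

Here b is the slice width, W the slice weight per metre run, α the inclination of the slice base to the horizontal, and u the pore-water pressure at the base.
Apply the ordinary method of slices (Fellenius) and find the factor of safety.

Ordinary method of slices: FS = Σ[c'·Δl_i + (W_i cosα_i − u_i·Δl_i)·tanφ'] / Σ W_i sinα_i, with Δl_i = b_i / cosα_i.
Slice 1: Δl = 2.0/cos5.6° = 2.010 m; N'_1 = 22·cos5.6° − 1·2.010 = 19.9; c'Δl = 7.23; W sinα = 2.1
Slice 2: Δl = 1.6/cos21.5° = 1.720 m; N'_2 = 36·cos21.5° − 9·1.720 = 18.0; c'Δl = 6.19; W sinα = 13.2
Slice 3: Δl = 1.7/cos37.7° = 2.149 m; N'_3 = 27·cos37.7° − 8·2.149 = 4.2; c'Δl = 7.73; W sinα = 16.5
Σc'Δl = 21.2 kN/m; ΣN' = 42.1 kN/m; ΣW sinα = 31.9 kN/m
Resisting = 21.2 + 42.1·tan23.4° = 21.2 + 18.2 = 39.4 kN/m
FS = 39.4 / 31.9 = 1.236

FS = 1.24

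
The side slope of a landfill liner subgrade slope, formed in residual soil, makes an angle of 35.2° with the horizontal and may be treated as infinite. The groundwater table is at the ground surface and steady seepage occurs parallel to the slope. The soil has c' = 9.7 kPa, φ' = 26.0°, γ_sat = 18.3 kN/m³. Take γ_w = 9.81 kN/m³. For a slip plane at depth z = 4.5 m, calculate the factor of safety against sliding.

FS = 0.57

With seepage parallel to the slope and the water table at the surface, the effective normal stress on the slip plane uses the buoyant unit weight γ' = γ_sat − γ_w while the driving shear stress uses γ_sat:
FS = [c' + γ' z cos²β tanφ'] / [γ_sat z sinβ cosβ]
γ' = 18.3 − 9.81 = 8.49 kN/m³
Numerator = 9.7 + 8.49·4.5·cos²35.2°·tan26.0° = 9.7 + 8.49·4.5·0.6677·0.4877 = 22.142 kPa
Denominator = 18.3·4.5·sin35.2°·cos35.2° = 18.3·4.5·0.5764·0.8171 = 38.789 kPa
FS = 22.142 / 38.789 = 0.571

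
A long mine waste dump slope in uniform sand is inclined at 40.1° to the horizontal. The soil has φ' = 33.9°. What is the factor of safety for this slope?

For a dry cohesionless infinite slope the factor of safety is FS = tanφ' / tanβ.
FS = tan33.9° / tan40.1° = 0.6720 / 0.8421 = 0.798

FS = 0.80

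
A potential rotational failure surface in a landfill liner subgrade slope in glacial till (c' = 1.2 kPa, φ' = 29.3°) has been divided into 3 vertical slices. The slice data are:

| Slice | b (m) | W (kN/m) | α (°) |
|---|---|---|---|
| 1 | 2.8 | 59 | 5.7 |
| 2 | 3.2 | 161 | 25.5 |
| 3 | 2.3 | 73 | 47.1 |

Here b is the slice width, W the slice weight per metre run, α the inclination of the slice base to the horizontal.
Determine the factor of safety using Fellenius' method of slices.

Ordinary method of slices: FS = Σ[c'·Δl_i + (W_i cosα_i)·tanφ'] / Σ W_i sinα_i, with Δl_i = b_i / cosα_i.
Slice 1: Δl = 2.8/cos5.7° = 2.814 m; N'_1 = 59·cos5.7° = 58.7; c'Δl = 3.38; W sinα = 5.9
Slice 2: Δl = 3.2/cos25.5° = 3.545 m; N'_2 = 161·cos25.5° = 145.3; c'Δl = 4.25; W sinα = 69.3
Slice 3: Δl = 2.3/cos47.1° = 3.379 m; N'_3 = 73·cos47.1° = 49.7; c'Δl = 4.05; W sinα = 53.5
Σc'Δl = 11.7 kN/m; ΣN' = 253.7 kN/m; ΣW sinα = 128.6 kN/m
Resisting = 11.7 + 253.7·tan29.3° = 11.7 + 142.4 = 154.1 kN/m
FS = 154.1 / 128.6 = 1.198

FS = 1.20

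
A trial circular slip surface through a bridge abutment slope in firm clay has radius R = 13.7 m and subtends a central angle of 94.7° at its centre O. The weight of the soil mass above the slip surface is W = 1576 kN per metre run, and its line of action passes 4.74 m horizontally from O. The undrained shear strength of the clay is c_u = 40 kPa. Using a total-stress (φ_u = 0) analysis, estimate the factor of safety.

Taking moments about the centre O, the resisting moment is provided by the undrained shear strength acting along the arc:
Arc length L_a = R·θ = 13.7·(94.7°·π/180) = 13.7·1.6528 = 22.64 m
M_R = c_u·L_a·R = 40·22.64·13.7 = 12408.8 kN·m/m
M_D = W·d = 1576·4.74 = 7470.2 kN·m/m
FS = M_R / M_D = 12408.8 / 7470.2 = 1.661

FS = 1.66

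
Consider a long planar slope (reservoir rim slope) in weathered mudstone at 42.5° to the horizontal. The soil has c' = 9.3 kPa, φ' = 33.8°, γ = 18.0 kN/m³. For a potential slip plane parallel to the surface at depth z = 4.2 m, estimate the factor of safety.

For an infinite slope with a slip plane parallel to the surface (no pore pressure): FS = [c' + γz cos²β tanφ'] / [γz sinβ cosβ].
γz = 18.0·4.2 = 75.60 kN/m²
Numerator = 9.3 + 75.60·cos²42.5°·tan33.8° = 9.3 + 75.60·0.5436·0.6694 = 36.810 kPa
Denominator = 75.60·sin42.5°·cos42.5° = 75.60·0.6756·0.7373 = 37.656 kPa
FS = 36.810 / 37.656 = 0.978

FS = 0.98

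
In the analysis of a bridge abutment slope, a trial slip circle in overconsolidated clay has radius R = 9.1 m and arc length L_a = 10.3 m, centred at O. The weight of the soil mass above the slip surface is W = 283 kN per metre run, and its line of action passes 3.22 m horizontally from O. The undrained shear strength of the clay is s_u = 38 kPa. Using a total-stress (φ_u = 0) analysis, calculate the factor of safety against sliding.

Taking moments about the centre O, the resisting moment is provided by the undrained shear strength acting along the arc:
M_R = s_u·L_a·R = 38·10.30·9.1 = 3561.7 kN·m/m
M_D = W·d = 283·3.22 = 911.3 kN·m/m
FS = M_R / M_D = 3561.7 / 911.3 = 3.909

FS = 3.91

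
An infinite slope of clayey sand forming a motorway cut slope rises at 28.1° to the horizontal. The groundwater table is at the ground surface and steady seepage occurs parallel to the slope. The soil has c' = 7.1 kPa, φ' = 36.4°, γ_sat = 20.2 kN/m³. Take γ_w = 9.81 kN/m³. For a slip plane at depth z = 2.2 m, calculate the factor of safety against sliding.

With seepage parallel to the slope and the water table at the surface, the effective normal stress on the slip plane uses the buoyant unit weight γ' = γ_sat − γ_w while the driving shear stress uses γ_sat:
FS = [c' + γ' z cos²β tanφ'] / [γ_sat z sinβ cosβ]
γ' = 20.2 − 9.81 = 10.39 kN/m³
Numerator = 7.1 + 10.39·2.2·cos²28.1°·tan36.4° = 7.1 + 10.39·2.2·0.7781·0.7373 = 20.214 kPa
Denominator = 20.2·2.2·sin28.1°·cos28.1° = 20.2·2.2·0.4710·0.8821 = 18.464 kPa
FS = 20.214 / 18.464 = 1.095

FS = 1.09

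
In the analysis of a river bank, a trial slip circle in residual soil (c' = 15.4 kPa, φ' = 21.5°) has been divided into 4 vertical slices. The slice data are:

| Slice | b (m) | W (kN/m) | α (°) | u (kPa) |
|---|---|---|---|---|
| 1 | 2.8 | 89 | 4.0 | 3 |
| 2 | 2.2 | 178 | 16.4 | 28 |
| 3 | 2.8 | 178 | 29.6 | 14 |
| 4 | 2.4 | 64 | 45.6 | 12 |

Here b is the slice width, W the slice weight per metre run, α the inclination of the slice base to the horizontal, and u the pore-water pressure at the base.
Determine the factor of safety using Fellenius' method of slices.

Ordinary method of slices: FS = Σ[c'·Δl_i + (W_i cosα_i − u_i·Δl_i)·tanφ'] / Σ W_i sinα_i, with Δl_i = b_i / cosα_i.
Slice 1: Δl = 2.8/cos4.0° = 2.807 m; N'_1 = 89·cos4.0° − 3·2.807 = 80.4; c'Δl = 43.23; W sinα = 6.2
Slice 2: Δl = 2.2/cos16.4° = 2.293 m; N'_2 = 178·cos16.4° − 28·2.293 = 106.5; c'Δl = 35.32; W sinα = 50.3
Slice 3: Δl = 2.8/cos29.6° = 3.220 m; N'_3 = 178·cos29.6° − 14·3.220 = 109.7; c'Δl = 49.59; W sinα = 87.9
Slice 4: Δl = 2.4/cos45.6° = 3.430 m; N'_4 = 64·cos45.6° − 12·3.430 = 3.6; c'Δl = 52.83; W sinα = 45.7
Σc'Δl = 181.0 kN/m; ΣN' = 300.2 kN/m; ΣW sinα = 190.1 kN/m
Resisting = 181.0 + 300.2·tan21.5° = 181.0 + 118.3 = 299.2 kN/m
FS = 299.2 / 190.1 = 1.574

FS = 1.57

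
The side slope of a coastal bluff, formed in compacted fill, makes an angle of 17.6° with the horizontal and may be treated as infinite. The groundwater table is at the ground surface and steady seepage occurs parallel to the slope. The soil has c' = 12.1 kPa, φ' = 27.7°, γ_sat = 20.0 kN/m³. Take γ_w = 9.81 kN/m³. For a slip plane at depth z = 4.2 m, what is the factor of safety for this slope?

FS = 1.34

With seepage parallel to the slope and the water table at the surface, the effective normal stress on the slip plane uses the buoyant unit weight γ' = γ_sat − γ_w while the driving shear stress uses γ_sat:
FS = [c' + γ' z cos²β tanφ'] / [γ_sat z sinβ cosβ]
γ' = 20.0 − 9.81 = 10.19 kN/m³
Numerator = 12.1 + 10.19·4.2·cos²17.6°·tan27.7° = 12.1 + 10.19·4.2·0.9086·0.5250 = 32.515 kPa
Denominator = 20.0·4.2·sin17.6°·cos17.6° = 20.0·4.2·0.3024·0.9532 = 24.210 kPa
FS = 32.515 / 24.210 = 1.343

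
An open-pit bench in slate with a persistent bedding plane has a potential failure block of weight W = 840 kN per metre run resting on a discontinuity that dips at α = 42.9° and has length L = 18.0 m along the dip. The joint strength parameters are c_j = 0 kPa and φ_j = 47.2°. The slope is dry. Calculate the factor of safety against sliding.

Resolving the block weight along and normal to the plane and applying the Mohr–Coulomb strength on the joint:
N' = W cosα = 840·cos42.9° = 615.3 kN/m
Driving force T = W sinα = 840·sin42.9° = 571.8 kN/m
Resisting force R = c_j·L + N'·tanφ_j = 0·18.0 + 615.3·tan47.2° = 0.0 + 664.5 = 664.5 kN/m
FS = R / T = 664.5 / 571.8 = 1.162

FS = 1.16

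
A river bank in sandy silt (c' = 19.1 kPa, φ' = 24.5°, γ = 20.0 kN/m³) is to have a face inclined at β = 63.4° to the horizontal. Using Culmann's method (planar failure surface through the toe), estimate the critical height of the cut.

Culmann's analysis gives the critical failure plane at α_cr = (β + φ')/2 = (63.4 + 24.5)/2 = 44.0°, and the critical height
H_c = (4c'/γ) · sinβ cosφ' / [1 − cos(β − φ')]
    = (4·19.1/20.0) · sin63.4°·cos24.5° / [1 − cos(38.9°)]
    = 3.820 · 0.8942·0.9100 / [1 − 0.7782]
    = 3.820 · 0.8136 / 0.2218
    = 14.02 m

H_c = 14.02 m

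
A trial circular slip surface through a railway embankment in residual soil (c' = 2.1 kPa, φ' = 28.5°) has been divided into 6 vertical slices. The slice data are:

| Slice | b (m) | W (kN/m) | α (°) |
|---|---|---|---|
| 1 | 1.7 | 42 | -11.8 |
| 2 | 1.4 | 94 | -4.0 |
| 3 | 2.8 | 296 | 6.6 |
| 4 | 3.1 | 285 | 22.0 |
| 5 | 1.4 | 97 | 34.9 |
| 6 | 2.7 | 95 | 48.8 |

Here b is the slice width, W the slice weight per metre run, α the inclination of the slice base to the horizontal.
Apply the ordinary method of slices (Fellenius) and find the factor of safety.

FS = 1.92

Ordinary method of slices: FS = Σ[c'·Δl_i + (W_i cosα_i)·tanφ'] / Σ W_i sinα_i, with Δl_i = b_i / cosα_i.
Slice 1: Δl = 1.7/cos(-11.8°) = 1.737 m; N'_1 = 42·cos(-11.8°) = 41.1; c'Δl = 3.65; W sinα = -8.6
Slice 2: Δl = 1.4/cos(-4.0°) = 1.403 m; N'_2 = 94·cos(-4.0°) = 93.8; c'Δl = 2.95; W sinα = -6.6
Slice 3: Δl = 2.8/cos6.6° = 2.819 m; N'_3 = 296·cos6.6° = 294.0; c'Δl = 5.92; W sinα = 34.0
Slice 4: Δl = 3.1/cos22.0° = 3.343 m; N'_4 = 285·cos22.0° = 264.2; c'Δl = 7.02; W sinα = 106.8
Slice 5: Δl = 1.4/cos34.9° = 1.707 m; N'_5 = 97·cos34.9° = 79.6; c'Δl = 3.58; W sinα = 55.5
Slice 6: Δl = 2.7/cos48.8° = 4.099 m; N'_6 = 95·cos48.8° = 62.6; c'Δl = 8.61; W sinα = 71.5
Σc'Δl = 31.7 kN/m; ΣN' = 835.3 kN/m; ΣW sinα = 252.6 kN/m
Resisting = 31.7 + 835.3·tan28.5° = 31.7 + 453.5 = 485.3 kN/m
FS = 485.3 / 252.6 = 1.921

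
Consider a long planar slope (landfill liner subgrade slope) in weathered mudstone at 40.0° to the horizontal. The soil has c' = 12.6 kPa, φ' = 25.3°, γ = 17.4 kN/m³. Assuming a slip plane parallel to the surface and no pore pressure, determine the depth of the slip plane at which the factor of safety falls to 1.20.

Setting FS = 1.20 in FS = [c' + γz cos²β tanφ'] / [γz sinβ cosβ] and solving for z:
z = c' / [γ cosβ (FS·sinβ − cosβ·tanφ')]
  = 12.6 / [17.4·cos40.0°·(1.20·sin40.0° − cos40.0°·tan25.3°)]
  = 12.6 / [17.4·0.7660·(1.20·0.6428 − 0.7660·0.4727)]
  = 12.6 / 5.4548 = 2.310 m

z = 2.31 m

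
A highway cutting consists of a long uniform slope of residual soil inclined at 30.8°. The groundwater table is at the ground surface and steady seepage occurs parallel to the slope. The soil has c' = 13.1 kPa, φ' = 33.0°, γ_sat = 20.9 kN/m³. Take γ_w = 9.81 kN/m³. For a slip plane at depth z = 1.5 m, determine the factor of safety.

With seepage parallel to the slope and the water table at the surface, the effective normal stress on the slip plane uses the buoyant unit weight γ' = γ_sat − γ_w while the driving shear stress uses γ_sat:
FS = [c' + γ' z cos²β tanφ'] / [γ_sat z sinβ cosβ]
γ' = 20.9 − 9.81 = 11.09 kN/m³
Numerator = 13.1 + 11.09·1.5·cos²30.8°·tan33.0° = 13.1 + 11.09·1.5·0.7378·0.6494 = 21.071 kPa
Denominator = 20.9·1.5·sin30.8°·cos30.8° = 20.9·1.5·0.5120·0.8590 = 13.788 kPa
FS = 21.071 / 13.788 = 1.528

FS = 1.53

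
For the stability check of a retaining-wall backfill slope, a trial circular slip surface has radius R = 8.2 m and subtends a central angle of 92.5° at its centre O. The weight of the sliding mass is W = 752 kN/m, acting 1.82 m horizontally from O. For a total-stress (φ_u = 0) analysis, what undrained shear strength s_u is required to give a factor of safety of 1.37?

s_u = 17.3 kPa

FS = s_u·L_a·R / (W·d), so s_u = FS·W·d / (L_a·R).
Arc length L_a = R·θ = 8.2·(92.5°·π/180) = 8.2·1.6144 = 13.24 m
s_u = 1.37·752·1.82 / (13.24·8.2) = 1875.0 / 108.55 = 17.27 kPa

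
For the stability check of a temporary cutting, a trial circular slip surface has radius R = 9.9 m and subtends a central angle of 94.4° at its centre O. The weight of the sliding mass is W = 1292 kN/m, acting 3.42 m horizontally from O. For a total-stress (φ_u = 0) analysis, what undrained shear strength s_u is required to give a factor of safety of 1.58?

FS = s_u·L_a·R / (W·d), so s_u = FS·W·d / (L_a·R).
Arc length L_a = R·θ = 9.9·(94.4°·π/180) = 9.9·1.6476 = 16.31 m
s_u = 1.58·1292·3.42 / (16.31·9.9) = 6981.5 / 161.48 = 43.23 kPa

s_u = 43.2 kPa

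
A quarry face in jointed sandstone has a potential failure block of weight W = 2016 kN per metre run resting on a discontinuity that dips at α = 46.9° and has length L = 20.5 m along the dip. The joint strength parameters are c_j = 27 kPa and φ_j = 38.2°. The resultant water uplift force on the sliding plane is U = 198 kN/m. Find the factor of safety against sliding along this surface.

Resolving the block weight along and normal to the plane and applying the Mohr–Coulomb strength on the joint:
N' = W cosα − U = 2016·cos46.9° − 198 = 1179.5 kN/m
Driving force T = W sinα = 2016·sin46.9° = 1472.0 kN/m
Resisting force R = c_j·L + N'·tanφ_j = 27·20.5 + 1179.5·tan38.2° = 553.5 + 928.2 = 1481.7 kN/m
FS = R / T = 1481.7 / 1472.0 = 1.007

FS = 1.01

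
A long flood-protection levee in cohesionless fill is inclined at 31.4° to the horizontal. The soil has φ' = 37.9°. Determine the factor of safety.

FS = 1.28

For a dry cohesionless infinite slope the factor of safety is FS = tanφ' / tanβ.
FS = tan37.9° / tan31.4° = 0.7785 / 0.6104 = 1.275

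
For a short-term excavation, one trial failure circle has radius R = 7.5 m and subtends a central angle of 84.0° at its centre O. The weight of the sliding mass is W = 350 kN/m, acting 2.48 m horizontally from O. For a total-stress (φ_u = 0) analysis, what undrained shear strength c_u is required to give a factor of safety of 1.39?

FS = c_u·L_a·R / (W·d), so c_u = FS·W·d / (L_a·R).
Arc length L_a = R·θ = 7.5·(84.0°·π/180) = 7.5·1.4661 = 11.00 m
c_u = 1.39·350·2.48 / (11.00·7.5) = 1206.5 / 82.47 = 14.63 kPa

c_u = 14.6 kPa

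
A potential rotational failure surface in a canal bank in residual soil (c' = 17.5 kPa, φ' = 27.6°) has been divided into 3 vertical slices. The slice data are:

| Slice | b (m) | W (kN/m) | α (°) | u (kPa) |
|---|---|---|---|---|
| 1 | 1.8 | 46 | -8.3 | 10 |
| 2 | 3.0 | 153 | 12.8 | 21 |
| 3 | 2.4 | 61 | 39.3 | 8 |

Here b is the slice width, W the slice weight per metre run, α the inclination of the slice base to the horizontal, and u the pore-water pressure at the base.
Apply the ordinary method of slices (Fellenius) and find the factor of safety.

FS = 3.19

Ordinary method of slices: FS = Σ[c'·Δl_i + (W_i cosα_i − u_i·Δl_i)·tanφ'] / Σ W_i sinα_i, with Δl_i = b_i / cosα_i.
Slice 1: Δl = 1.8/cos(-8.3°) = 1.819 m; N'_1 = 46·cos(-8.3°) − 10·1.819 = 27.3; c'Δl = 31.83; W sinα = -6.6
Slice 2: Δl = 3.0/cos12.8° = 3.076 m; N'_2 = 153·cos12.8° − 21·3.076 = 84.6; c'Δl = 53.84; W sinα = 33.9
Slice 3: Δl = 2.4/cos39.3° = 3.101 m; N'_3 = 61·cos39.3° − 8·3.101 = 22.4; c'Δl = 54.27; W sinα = 38.6
Σc'Δl = 139.9 kN/m; ΣN' = 134.3 kN/m; ΣW sinα = 65.9 kN/m
Resisting = 139.9 + 134.3·tan27.6° = 139.9 + 70.2 = 210.2 kN/m
FS = 210.2 / 65.9 = 3.189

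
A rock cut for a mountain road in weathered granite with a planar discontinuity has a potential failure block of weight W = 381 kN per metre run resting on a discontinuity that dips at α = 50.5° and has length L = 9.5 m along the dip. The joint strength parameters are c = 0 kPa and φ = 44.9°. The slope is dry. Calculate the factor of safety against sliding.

Resolving the block weight along and normal to the plane and applying the Mohr–Coulomb strength on the joint:
N' = W cosα = 381·cos50.5° = 242.3 kN/m
Driving force T = W sinα = 381·sin50.5° = 294.0 kN/m
Resisting force R = c·L + N'·tanφ = 0·9.5 + 242.3·tan44.9° = 0.0 + 241.5 = 241.5 kN/m
FS = R / T = 241.5 / 294.0 = 0.821

FS = 0.82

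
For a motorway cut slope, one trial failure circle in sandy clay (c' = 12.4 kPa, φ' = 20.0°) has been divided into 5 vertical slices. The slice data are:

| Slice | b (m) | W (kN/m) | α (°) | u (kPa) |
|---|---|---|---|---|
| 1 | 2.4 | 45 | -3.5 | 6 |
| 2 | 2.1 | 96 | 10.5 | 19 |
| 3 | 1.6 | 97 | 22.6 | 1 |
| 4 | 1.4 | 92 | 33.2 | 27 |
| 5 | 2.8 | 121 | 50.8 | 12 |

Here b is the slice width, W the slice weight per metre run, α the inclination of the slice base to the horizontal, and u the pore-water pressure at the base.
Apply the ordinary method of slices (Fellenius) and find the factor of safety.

FS = 1.20

Ordinary method of slices: FS = Σ[c'·Δl_i + (W_i cosα_i − u_i·Δl_i)·tanφ'] / Σ W_i sinα_i, with Δl_i = b_i / cosα_i.
Slice 1: Δl = 2.4/cos(-3.5°) = 2.404 m; N'_1 = 45·cos(-3.5°) − 6·2.404 = 30.5; c'Δl = 29.82; W sinα = -2.7
Slice 2: Δl = 2.1/cos10.5° = 2.136 m; N'_2 = 96·cos10.5° − 19·2.136 = 53.8; c'Δl = 26.48; W sinα = 17.5
Slice 3: Δl = 1.6/cos22.6° = 1.733 m; N'_3 = 97·cos22.6° − 1·1.733 = 87.8; c'Δl = 21.49; W sinα = 37.3
Slice 4: Δl = 1.4/cos33.2° = 1.673 m; N'_4 = 92·cos33.2° − 27·1.673 = 31.8; c'Δl = 20.75; W sinα = 50.4
Slice 5: Δl = 2.8/cos50.8° = 4.430 m; N'_5 = 121·cos50.8° − 12·4.430 = 23.3; c'Δl = 54.93; W sinα = 93.8
Σc'Δl = 153.5 kN/m; ΣN' = 227.2 kN/m; ΣW sinα = 196.2 kN/m
Resisting = 153.5 + 227.2·tan20.0° = 153.5 + 82.7 = 236.2 kN/m
FS = 236.2 / 196.2 = 1.204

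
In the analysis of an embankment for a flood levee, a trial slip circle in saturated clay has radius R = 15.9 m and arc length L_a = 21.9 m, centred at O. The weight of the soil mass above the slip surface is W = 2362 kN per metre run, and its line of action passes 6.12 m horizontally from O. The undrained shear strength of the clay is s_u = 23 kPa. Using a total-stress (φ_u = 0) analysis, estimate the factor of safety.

FS = 0.55

Taking moments about the centre O, the resisting moment is provided by the undrained shear strength acting along the arc:
M_R = s_u·L_a·R = 23·21.90·15.9 = 8008.8 kN·m/m
M_D = W·d = 2362·6.12 = 14455.4 kN·m/m
FS = M_R / M_D = 8008.8 / 14455.4 = 0.554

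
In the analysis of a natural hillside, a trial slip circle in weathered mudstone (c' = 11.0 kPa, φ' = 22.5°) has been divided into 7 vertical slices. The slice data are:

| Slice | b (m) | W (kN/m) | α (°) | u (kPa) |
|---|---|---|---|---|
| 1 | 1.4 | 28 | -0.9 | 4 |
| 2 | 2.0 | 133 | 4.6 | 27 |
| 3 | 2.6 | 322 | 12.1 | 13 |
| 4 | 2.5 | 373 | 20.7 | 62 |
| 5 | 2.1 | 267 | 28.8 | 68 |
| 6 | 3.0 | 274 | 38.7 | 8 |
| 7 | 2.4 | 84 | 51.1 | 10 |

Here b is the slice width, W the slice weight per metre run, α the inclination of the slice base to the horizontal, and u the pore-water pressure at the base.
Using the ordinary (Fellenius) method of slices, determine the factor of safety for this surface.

Ordinary method of slices: FS = Σ[c'·Δl_i + (W_i cosα_i − u_i·Δl_i)·tanφ'] / Σ W_i sinα_i, with Δl_i = b_i / cosα_i.
Slice 1: Δl = 1.4/cos(-0.9°) = 1.400 m; N'_1 = 28·cos(-0.9°) − 4·1.400 = 22.4; c'Δl = 15.40; W sinα = -0.4
Slice 2: Δl = 2.0/cos4.6° = 2.006 m; N'_2 = 133·cos4.6° − 27·2.006 = 78.4; c'Δl = 22.07; W sinα = 10.7
Slice 3: Δl = 2.6/cos12.1° = 2.659 m; N'_3 = 322·cos12.1° − 13·2.659 = 280.3; c'Δl = 29.25; W sinα = 67.5
Slice 4: Δl = 2.5/cos20.7° = 2.673 m; N'_4 = 373·cos20.7° − 62·2.673 = 183.2; c'Δl = 29.40; W sinα = 131.8
Slice 5: Δl = 2.1/cos28.8° = 2.396 m; N'_5 = 267·cos28.8° − 68·2.396 = 71.0; c'Δl = 26.36; W sinα = 128.6
Slice 6: Δl = 3.0/cos38.7° = 3.844 m; N'_6 = 274·cos38.7° − 8·3.844 = 183.1; c'Δl = 42.28; W sinα = 171.3
Slice 7: Δl = 2.4/cos51.1° = 3.822 m; N'_7 = 84·cos51.1° − 10·3.822 = 14.5; c'Δl = 42.04; W sinα = 65.4
Σc'Δl = 206.8 kN/m; ΣN' = 832.9 kN/m; ΣW sinα = 574.9 kN/m
Resisting = 206.8 + 832.9·tan22.5° = 206.8 + 345.0 = 551.8 kN/m
FS = 551.8 / 574.9 = 0.960

FS = 0.96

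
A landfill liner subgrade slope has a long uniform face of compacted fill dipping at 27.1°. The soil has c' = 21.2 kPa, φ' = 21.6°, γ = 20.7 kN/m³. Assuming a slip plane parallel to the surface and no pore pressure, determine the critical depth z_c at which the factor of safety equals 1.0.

z_c = 11.16 m

Setting FS = 1.00 in FS = [c' + γz cos²β tanφ'] / [γz sinβ cosβ] and solving for z:
z = c' / [γ cosβ (FS·sinβ − cosβ·tanφ')]
  = 21.2 / [20.7·cos27.1°·(1.00·sin27.1° − cos27.1°·tan21.6°)]
  = 21.2 / [20.7·0.8902·(1.00·0.4555 − 0.8902·0.3959)]
  = 21.2 / 1.8996 = 11.160 m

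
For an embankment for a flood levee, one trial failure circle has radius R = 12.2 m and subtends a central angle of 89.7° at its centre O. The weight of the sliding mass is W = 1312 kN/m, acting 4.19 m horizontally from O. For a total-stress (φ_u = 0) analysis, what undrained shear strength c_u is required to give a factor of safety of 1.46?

FS = c_u·L_a·R / (W·d), so c_u = FS·W·d / (L_a·R).
Arc length L_a = R·θ = 12.2·(89.7°·π/180) = 12.2·1.5656 = 19.10 m
c_u = 1.46·1312·4.19 / (19.10·12.2) = 8026.0 / 233.02 = 34.44 kPa

c_u = 34.4 kPa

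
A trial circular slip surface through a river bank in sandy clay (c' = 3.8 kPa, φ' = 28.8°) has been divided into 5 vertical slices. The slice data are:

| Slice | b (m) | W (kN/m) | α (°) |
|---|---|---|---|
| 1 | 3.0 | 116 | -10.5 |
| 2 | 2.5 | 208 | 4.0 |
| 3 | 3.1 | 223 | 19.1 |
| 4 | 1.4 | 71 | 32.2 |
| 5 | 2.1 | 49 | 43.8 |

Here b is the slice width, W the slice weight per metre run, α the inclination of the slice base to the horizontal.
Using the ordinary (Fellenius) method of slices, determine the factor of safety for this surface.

FS = 2.87

Ordinary method of slices: FS = Σ[c'·Δl_i + (W_i cosα_i)·tanφ'] / Σ W_i sinα_i, with Δl_i = b_i / cosα_i.
Slice 1: Δl = 3.0/cos(-10.5°) = 3.051 m; N'_1 = 116·cos(-10.5°) = 114.1; c'Δl = 11.59; W sinα = -21.1
Slice 2: Δl = 2.5/cos4.0° = 2.506 m; N'_2 = 208·cos4.0° = 207.5; c'Δl = 9.52; W sinα = 14.5
Slice 3: Δl = 3.1/cos19.1° = 3.281 m; N'_3 = 223·cos19.1° = 210.7; c'Δl = 12.47; W sinα = 73.0
Slice 4: Δl = 1.4/cos32.2° = 1.654 m; N'_4 = 71·cos32.2° = 60.1; c'Δl = 6.29; W sinα = 37.8
Slice 5: Δl = 2.1/cos43.8° = 2.910 m; N'_5 = 49·cos43.8° = 35.4; c'Δl = 11.06; W sinα = 33.9
Σc'Δl = 50.9 kN/m; ΣN' = 627.7 kN/m; ΣW sinα = 138.1 kN/m
Resisting = 50.9 + 627.7·tan28.8° = 50.9 + 345.1 = 396.0 kN/m
FS = 396.0 / 138.1 = 2.868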